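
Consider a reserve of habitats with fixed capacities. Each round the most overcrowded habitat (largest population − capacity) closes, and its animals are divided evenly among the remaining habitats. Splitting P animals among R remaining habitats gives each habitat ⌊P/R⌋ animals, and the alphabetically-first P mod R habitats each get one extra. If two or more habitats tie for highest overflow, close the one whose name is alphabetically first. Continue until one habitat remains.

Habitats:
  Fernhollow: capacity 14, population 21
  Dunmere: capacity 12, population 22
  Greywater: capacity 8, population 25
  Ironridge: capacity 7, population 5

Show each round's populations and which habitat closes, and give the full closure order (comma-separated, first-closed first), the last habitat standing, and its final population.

Round 1: Dunmere=22 Fernhollow=21 Greywater=25 Ironridge=5 → close Greywater (overflow 17)
  25÷3 = 8 each, +1 to first 1
Round 2: Dunmere=31 Fernhollow=29 Ironridge=13 → close Dunmere (overflow 19)
  31÷2 = 15 each, +1 to first 1
Round 3: Fernhollow=45 Ironridge=28 → close Fernhollow (overflow 31)
  45÷1 = 45 each, +1 to first 0

Closure order: Greywater, Dunmere, Fernhollow
Last habitat: Ironridge with 73 animals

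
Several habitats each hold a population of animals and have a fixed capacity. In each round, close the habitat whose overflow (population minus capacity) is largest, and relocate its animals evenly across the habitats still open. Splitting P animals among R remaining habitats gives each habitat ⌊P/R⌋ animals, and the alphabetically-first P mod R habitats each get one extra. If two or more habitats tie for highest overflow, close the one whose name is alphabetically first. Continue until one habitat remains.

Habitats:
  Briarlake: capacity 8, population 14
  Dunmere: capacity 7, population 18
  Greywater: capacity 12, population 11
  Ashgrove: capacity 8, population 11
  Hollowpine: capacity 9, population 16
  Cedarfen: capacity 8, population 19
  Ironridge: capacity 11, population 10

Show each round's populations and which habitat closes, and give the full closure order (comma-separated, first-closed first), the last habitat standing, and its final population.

Closure order: Cedarfen, Dunmere, Hollowpine, Briarlake, Ashgrove, Greywater
Last habitat: Ironridge with 99 animals

Round 1: Ashgrove=11 Briarlake=14 Cedarfen=19 Dunmere=18 Greywater=11 Hollowpine=16 Ironridge=10 → close Cedarfen (overflow 11)
  19÷6 = 3 each, +1 to first 1
Round 2: Ashgrove=15 Briarlake=17 Dunmere=21 Greywater=14 Hollowpine=19 Ironridge=13 → close Dunmere (overflow 14)
  21÷5 = 4 each, +1 to first 1
Round 3: Ashgrove=20 Briarlake=21 Greywater=18 Hollowpine=23 Ironridge=17 → close Hollowpine (overflow 14)
  23÷4 = 5 each, +1 to first 3
Round 4: Ashgrove=26 Briarlake=27 Greywater=24 Ironridge=22 → close Briarlake (overflow 19)
  27÷3 = 9 each, +1 to first 0
Round 5: Ashgrove=35 Greywater=33 Ironridge=31 → close Ashgrove (overflow 27)
  35÷2 = 17 each, +1 to first 1
Round 6: Greywater=51 Ironridge=48 → close Greywater (overflow 39)
  51÷1 = 51 each, +1 to first 0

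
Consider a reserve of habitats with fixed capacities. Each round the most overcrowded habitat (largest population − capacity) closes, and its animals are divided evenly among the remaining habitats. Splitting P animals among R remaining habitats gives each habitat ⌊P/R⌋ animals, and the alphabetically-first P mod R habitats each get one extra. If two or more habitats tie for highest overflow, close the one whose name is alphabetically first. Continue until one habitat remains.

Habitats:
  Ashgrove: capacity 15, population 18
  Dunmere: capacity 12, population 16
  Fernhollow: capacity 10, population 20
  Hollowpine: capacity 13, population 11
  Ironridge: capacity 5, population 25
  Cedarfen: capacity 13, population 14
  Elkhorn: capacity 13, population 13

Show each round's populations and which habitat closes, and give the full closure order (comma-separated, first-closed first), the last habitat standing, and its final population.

Round 1: Ashgrove=18 Cedarfen=14 Dunmere=16 Elkhorn=13 Fernhollow=20 Hollowpine=11 Ironridge=25 → close Ironridge (overflow 20)
  25÷6 = 4 each, +1 to first 1
Round 2: Ashgrove=23 Cedarfen=18 Dunmere=20 Elkhorn=17 Fernhollow=24 Hollowpine=15 → close Fernhollow (overflow 14)
  24÷5 = 4 each, +1 to first 4
Round 3: Ashgrove=28 Cedarfen=23 Dunmere=25 Elkhorn=22 Hollowpine=19 → close Ashgrove (overflow 13)
  28÷4 = 7 each, +1 to first 0
Round 4: Cedarfen=30 Dunmere=32 Elkhorn=29 Hollowpine=26 → close Dunmere (overflow 20)
  32÷3 = 10 each, +1 to first 2
Round 5: Cedarfen=41 Elkhorn=40 Hollowpine=36 → close Cedarfen (overflow 28)
  41÷2 = 20 each, +1 to first 1
Round 6: Elkhorn=61 Hollowpine=56 → close Elkhorn (overflow 48)
  61÷1 = 61 each, +1 to first 0

Closure order: Ironridge, Fernhollow, Ashgrove, Dunmere, Cedarfen, Elkhorn
Last habitat: Hollowpine with 117 animals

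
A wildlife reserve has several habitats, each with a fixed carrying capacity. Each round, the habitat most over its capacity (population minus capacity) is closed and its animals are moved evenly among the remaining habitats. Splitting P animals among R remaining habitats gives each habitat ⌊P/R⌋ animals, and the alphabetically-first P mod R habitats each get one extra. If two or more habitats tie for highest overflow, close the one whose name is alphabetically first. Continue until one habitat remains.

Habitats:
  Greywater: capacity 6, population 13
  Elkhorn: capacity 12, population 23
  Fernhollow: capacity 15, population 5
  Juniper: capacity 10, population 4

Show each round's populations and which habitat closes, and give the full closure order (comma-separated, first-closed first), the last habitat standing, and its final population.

Round 1: Elkhorn=23 Fernhollow=5 Greywater=13 Juniper=4 → close Elkhorn (overflow 11)
  23÷3 = 7 each, +1 to first 2
Round 2: Fernhollow=13 Greywater=21 Juniper=11 → close Greywater (overflow 15)
  21÷2 = 10 each, +1 to first 1
Round 3: Fernhollow=24 Juniper=21 → close Juniper (overflow 11)
  21÷1 = 21 each, +1 to first 0

Closure order: Elkhorn, Greywater, Juniper
Last habitat: Fernhollow with 45 animals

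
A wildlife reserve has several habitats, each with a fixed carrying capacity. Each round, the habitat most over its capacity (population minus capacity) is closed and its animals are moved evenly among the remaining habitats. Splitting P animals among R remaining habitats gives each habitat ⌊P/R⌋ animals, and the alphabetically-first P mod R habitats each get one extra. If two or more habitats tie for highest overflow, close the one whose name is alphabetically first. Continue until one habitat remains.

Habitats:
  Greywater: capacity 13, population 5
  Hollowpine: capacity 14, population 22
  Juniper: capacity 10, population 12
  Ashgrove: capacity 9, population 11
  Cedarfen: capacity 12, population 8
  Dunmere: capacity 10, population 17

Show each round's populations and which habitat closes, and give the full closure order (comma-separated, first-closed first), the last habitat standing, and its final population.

Closure order: Hollowpine, Dunmere, Ashgrove, Juniper, Cedarfen
Last habitat: Greywater with 75 animals

Round 1: Ashgrove=11 Cedarfen=8 Dunmere=17 Greywater=5 Hollowpine=22 Juniper=12 → close Hollowpine (overflow 8)
  22÷5 = 4 each, +1 to first 2
Round 2: Ashgrove=16 Cedarfen=13 Dunmere=21 Greywater=9 Juniper=16 → close Dunmere (overflow 11)
  21÷4 = 5 each, +1 to first 1
Round 3: Ashgrove=22 Cedarfen=18 Greywater=14 Juniper=21 → close Ashgrove (overflow 13)
  22÷3 = 7 each, +1 to first 1
Round 4: Cedarfen=26 Greywater=21 Juniper=28 → close Juniper (overflow 18)
  28÷2 = 14 each, +1 to first 0
Round 5: Cedarfen=40 Greywater=35 → close Cedarfen (overflow 28)
  40÷1 = 40 each, +1 to first 0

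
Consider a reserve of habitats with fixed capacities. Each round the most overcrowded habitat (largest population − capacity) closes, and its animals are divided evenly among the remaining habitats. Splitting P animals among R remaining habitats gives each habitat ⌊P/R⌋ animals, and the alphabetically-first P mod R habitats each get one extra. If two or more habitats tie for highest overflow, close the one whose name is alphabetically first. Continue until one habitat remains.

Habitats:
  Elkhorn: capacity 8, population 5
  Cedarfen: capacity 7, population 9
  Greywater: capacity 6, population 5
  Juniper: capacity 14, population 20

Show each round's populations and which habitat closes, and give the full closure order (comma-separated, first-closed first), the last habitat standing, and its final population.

Closure order: Juniper, Cedarfen, Greywater
Last habitat: Elkhorn with 39 animals

Round 1: Cedarfen=9 Elkhorn=5 Greywater=5 Juniper=20 → close Juniper (overflow 6)
  20÷3 = 6 each, +1 to first 2
Round 2: Cedarfen=16 Elkhorn=12 Greywater=11 → close Cedarfen (overflow 9)
  16÷2 = 8 each, +1 to first 0
Round 3: Elkhorn=20 Greywater=19 → close Greywater (overflow 13)
  19÷1 = 19 each, +1 to first 0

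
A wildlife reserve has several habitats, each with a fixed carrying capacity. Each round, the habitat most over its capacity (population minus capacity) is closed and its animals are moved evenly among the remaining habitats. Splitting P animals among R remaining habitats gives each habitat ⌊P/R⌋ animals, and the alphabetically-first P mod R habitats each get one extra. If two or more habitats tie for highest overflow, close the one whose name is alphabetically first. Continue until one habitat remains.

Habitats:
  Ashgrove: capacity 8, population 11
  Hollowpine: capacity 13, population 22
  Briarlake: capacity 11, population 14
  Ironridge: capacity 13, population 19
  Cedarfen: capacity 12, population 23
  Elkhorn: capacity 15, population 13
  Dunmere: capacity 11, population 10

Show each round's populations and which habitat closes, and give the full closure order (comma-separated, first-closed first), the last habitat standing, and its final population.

Round 1: Ashgrove=11 Briarlake=14 Cedarfen=23 Dunmere=10 Elkhorn=13 Hollowpine=22 Ironridge=19 → close Cedarfen (overflow 11)
  23÷6 = 3 each, +1 to first 5
Round 2: Ashgrove=15 Briarlake=18 Dunmere=14 Elkhorn=17 Hollowpine=26 Ironridge=22 → close Hollowpine (overflow 13)
  26÷5 = 5 each, +1 to first 1
Round 3: Ashgrove=21 Briarlake=23 Dunmere=19 Elkhorn=22 Ironridge=27 → close Ironridge (overflow 14)
  27÷4 = 6 each, +1 to first 3
Round 4: Ashgrove=28 Briarlake=30 Dunmere=26 Elkhorn=28 → close Ashgrove (overflow 20)
  28÷3 = 9 each, +1 to first 1
Round 5: Briarlake=40 Dunmere=35 Elkhorn=37 → close Briarlake (overflow 29)
  40÷2 = 20 each, +1 to first 0
Round 6: Dunmere=55 Elkhorn=57 → close Dunmere (overflow 44)
  55÷1 = 55 each, +1 to first 0

Closure order: Cedarfen, Hollowpine, Ironridge, Ashgrove, Briarlake, Dunmere
Last habitat: Elkhorn with 112 animals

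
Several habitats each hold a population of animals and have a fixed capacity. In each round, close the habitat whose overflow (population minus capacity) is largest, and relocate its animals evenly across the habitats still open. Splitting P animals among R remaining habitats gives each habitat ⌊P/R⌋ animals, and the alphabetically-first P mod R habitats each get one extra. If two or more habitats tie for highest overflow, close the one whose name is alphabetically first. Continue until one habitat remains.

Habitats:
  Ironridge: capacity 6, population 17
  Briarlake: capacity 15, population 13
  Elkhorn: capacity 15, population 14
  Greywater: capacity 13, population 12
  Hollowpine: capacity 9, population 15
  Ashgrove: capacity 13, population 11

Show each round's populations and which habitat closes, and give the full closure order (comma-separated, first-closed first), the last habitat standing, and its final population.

Closure order: Ironridge, Hollowpine, Ashgrove, Briarlake, Elkhorn
Last habitat: Greywater with 82 animals

Round 1: Ashgrove=11 Briarlake=13 Elkhorn=14 Greywater=12 Hollowpine=15 Ironridge=17 → close Ironridge (overflow 11)
  17÷5 = 3 each, +1 to first 2
Round 2: Ashgrove=15 Briarlake=17 Elkhorn=17 Greywater=15 Hollowpine=18 → close Hollowpine (overflow 9)
  18÷4 = 4 each, +1 to first 2
Round 3: Ashgrove=20 Briarlake=22 Elkhorn=21 Greywater=19 → close Ashgrove (overflow 7)
  20÷3 = 6 each, +1 to first 2
Round 4: Briarlake=29 Elkhorn=28 Greywater=25 → close Briarlake (overflow 14)
  29÷2 = 14 each, +1 to first 1
Round 5: Elkhorn=43 Greywater=39 → close Elkhorn (overflow 28)
  43÷1 = 43 each, +1 to first 0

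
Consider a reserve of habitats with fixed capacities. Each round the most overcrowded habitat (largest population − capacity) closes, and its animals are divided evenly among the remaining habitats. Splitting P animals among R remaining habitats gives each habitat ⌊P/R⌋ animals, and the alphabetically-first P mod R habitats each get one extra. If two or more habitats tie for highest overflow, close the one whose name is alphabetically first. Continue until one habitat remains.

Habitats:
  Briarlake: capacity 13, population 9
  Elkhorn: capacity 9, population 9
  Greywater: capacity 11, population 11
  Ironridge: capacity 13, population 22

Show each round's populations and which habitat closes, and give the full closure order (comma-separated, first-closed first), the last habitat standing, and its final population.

Closure order: Ironridge, Elkhorn, Greywater
Last habitat: Briarlake with 51 animals

Round 1: Briarlake=9 Elkhorn=9 Greywater=11 Ironridge=22 → close Ironridge (overflow 9)
  22÷3 = 7 each, +1 to first 1
Round 2: Briarlake=17 Elkhorn=16 Greywater=18 → close Elkhorn (overflow 7)
  16÷2 = 8 each, +1 to first 0
Round 3: Briarlake=25 Greywater=26 → close Greywater (overflow 15)
  26÷1 = 26 each, +1 to first 0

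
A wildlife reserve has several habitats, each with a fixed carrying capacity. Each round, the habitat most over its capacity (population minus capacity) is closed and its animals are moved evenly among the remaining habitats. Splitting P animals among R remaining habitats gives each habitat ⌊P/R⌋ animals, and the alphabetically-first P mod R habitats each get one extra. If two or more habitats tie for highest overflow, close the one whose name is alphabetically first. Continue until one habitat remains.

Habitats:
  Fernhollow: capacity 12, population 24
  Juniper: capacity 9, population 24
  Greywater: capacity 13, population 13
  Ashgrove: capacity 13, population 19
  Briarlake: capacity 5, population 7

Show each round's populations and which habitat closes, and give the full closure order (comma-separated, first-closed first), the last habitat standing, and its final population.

Closure order: Juniper, Fernhollow, Ashgrove, Briarlake
Last habitat: Greywater with 87 animals

Round 1: Ashgrove=19 Briarlake=7 Fernhollow=24 Greywater=13 Juniper=24 → close Juniper (overflow 15)
  24÷4 = 6 each, +1 to first 0
Round 2: Ashgrove=25 Briarlake=13 Fernhollow=30 Greywater=19 → close Fernhollow (overflow 18)
  30÷3 = 10 each, +1 to first 0
Round 3: Ashgrove=35 Briarlake=23 Greywater=29 → close Ashgrove (overflow 22)
  35÷2 = 17 each, +1 to first 1
Round 4: Briarlake=41 Greywater=46 → close Briarlake (overflow 36)
  41÷1 = 41 each, +1 to first 0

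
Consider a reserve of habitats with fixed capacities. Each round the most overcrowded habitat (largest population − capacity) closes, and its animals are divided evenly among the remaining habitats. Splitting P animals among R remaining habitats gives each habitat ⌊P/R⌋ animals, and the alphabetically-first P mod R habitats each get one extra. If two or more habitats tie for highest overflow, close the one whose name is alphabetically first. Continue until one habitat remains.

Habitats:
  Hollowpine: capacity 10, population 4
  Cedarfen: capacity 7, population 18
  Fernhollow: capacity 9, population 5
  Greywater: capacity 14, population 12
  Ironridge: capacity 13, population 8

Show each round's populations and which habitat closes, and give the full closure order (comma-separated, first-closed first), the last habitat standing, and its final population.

Round 1: Cedarfen=18 Fernhollow=5 Greywater=12 Hollowpine=4 Ironridge=8 → close Cedarfen (overflow 11)
  18÷4 = 4 each, +1 to first 2
Round 2: Fernhollow=10 Greywater=17 Hollowpine=8 Ironridge=12 → close Greywater (overflow 3)
  17÷3 = 5 each, +1 to first 2
Round 3: Fernhollow=16 Hollowpine=14 Ironridge=17 → close Fernhollow (overflow 7)
  16÷2 = 8 each, +1 to first 0
Round 4: Hollowpine=22 Ironridge=25 → close Hollowpine (overflow 12)
  22÷1 = 22 each, +1 to first 0

Closure order: Cedarfen, Greywater, Fernhollow, Hollowpine
Last habitat: Ironridge with 47 animals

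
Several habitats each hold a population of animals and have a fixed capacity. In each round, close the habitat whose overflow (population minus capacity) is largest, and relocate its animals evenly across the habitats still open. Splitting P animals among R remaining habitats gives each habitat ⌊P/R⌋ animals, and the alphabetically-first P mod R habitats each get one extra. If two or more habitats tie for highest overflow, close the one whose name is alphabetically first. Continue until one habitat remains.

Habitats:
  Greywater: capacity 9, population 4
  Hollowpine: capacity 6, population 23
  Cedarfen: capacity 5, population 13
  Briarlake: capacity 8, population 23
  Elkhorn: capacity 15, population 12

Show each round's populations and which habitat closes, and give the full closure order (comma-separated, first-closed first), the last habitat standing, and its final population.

Closure order: Hollowpine, Briarlake, Cedarfen, Elkhorn
Last habitat: Greywater with 75 animals

Round 1: Briarlake=23 Cedarfen=13 Elkhorn=12 Greywater=4 Hollowpine=23 → close Hollowpine (overflow 17)
  23÷4 = 5 each, +1 to first 3
Round 2: Briarlake=29 Cedarfen=19 Elkhorn=18 Greywater=9 → close Briarlake (overflow 21)
  29÷3 = 9 each, +1 to first 2
Round 3: Cedarfen=29 Elkhorn=28 Greywater=18 → close Cedarfen (overflow 24)
  29÷2 = 14 each, +1 to first 1
Round 4: Elkhorn=43 Greywater=32 → close Elkhorn (overflow 28)
  43÷1 = 43 each, +1 to first 0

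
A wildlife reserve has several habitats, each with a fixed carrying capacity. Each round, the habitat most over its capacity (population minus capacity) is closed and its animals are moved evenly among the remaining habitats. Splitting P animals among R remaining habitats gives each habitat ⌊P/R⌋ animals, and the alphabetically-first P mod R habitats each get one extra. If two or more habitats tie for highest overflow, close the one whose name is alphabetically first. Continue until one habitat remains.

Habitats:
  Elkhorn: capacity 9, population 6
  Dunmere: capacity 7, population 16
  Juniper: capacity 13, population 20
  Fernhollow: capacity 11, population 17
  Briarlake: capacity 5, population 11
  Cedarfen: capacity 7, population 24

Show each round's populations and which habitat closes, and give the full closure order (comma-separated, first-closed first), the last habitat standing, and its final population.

Closure order: Cedarfen, Dunmere, Briarlake, Fernhollow, Juniper
Last habitat: Elkhorn with 94 animals

Round 1: Briarlake=11 Cedarfen=24 Dunmere=16 Elkhorn=6 Fernhollow=17 Juniper=20 → close Cedarfen (overflow 17)
  24÷5 = 4 each, +1 to first 4
Round 2: Briarlake=16 Dunmere=21 Elkhorn=11 Fernhollow=22 Juniper=24 → close Dunmere (overflow 14)
  21÷4 = 5 each, +1 to first 1
Round 3: Briarlake=22 Elkhorn=16 Fernhollow=27 Juniper=29 → close Briarlake (overflow 17)
  22÷3 = 7 each, +1 to first 1
Round 4: Elkhorn=24 Fernhollow=34 Juniper=36 → close Fernhollow (overflow 23)
  34÷2 = 17 each, +1 to first 0
Round 5: Elkhorn=41 Juniper=53 → close Juniper (overflow 40)
  53÷1 = 53 each, +1 to first 0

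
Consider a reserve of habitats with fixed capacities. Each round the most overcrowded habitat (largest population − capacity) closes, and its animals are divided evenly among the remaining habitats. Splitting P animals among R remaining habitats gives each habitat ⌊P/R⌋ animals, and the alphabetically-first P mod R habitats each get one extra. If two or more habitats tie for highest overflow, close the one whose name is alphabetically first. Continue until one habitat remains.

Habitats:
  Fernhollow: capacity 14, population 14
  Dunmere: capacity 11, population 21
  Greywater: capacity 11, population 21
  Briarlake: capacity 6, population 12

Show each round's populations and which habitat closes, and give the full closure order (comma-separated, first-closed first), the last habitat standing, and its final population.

Round 1: Briarlake=12 Dunmere=21 Fernhollow=14 Greywater=21 → close Dunmere (overflow 10)
  21÷3 = 7 each, +1 to first 0
Round 2: Briarlake=19 Fernhollow=21 Greywater=28 → close Greywater (overflow 17)
  28÷2 = 14 each, +1 to first 0
Round 3: Briarlake=33 Fernhollow=35 → close Briarlake (overflow 27)
  33÷1 = 33 each, +1 to first 0

Closure order: Dunmere, Greywater, Briarlake
Last habitat: Fernhollow with 68 animals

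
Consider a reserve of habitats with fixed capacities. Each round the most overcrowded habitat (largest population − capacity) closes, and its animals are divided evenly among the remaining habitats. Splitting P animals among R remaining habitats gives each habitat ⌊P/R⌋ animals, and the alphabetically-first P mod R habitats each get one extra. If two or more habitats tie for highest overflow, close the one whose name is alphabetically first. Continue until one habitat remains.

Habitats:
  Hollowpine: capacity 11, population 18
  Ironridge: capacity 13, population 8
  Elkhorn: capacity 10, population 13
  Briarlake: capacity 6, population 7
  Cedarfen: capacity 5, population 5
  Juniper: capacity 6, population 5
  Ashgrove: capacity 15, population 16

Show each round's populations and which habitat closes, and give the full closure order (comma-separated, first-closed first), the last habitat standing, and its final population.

Round 1: Ashgrove=16 Briarlake=7 Cedarfen=5 Elkhorn=13 Hollowpine=18 Ironridge=8 Juniper=5 → close Hollowpine (overflow 7)
  18÷6 = 3 each, +1 to first 0
Round 2: Ashgrove=19 Briarlake=10 Cedarfen=8 Elkhorn=16 Ironridge=11 Juniper=8 → close Elkhorn (overflow 6)
  16÷5 = 3 each, +1 to first 1
Round 3: Ashgrove=23 Briarlake=13 Cedarfen=11 Ironridge=14 Juniper=11 → close Ashgrove (overflow 8)
  23÷4 = 5 each, +1 to first 3
Round 4: Briarlake=19 Cedarfen=17 Ironridge=20 Juniper=16 → close Briarlake (overflow 13)
  19÷3 = 6 each, +1 to first 1
Round 5: Cedarfen=24 Ironridge=26 Juniper=22 → close Cedarfen (overflow 19)
  24÷2 = 12 each, +1 to first 0
Round 6: Ironridge=38 Juniper=34 → close Juniper (overflow 28)
  34÷1 = 34 each, +1 to first 0

Closure order: Hollowpine, Elkhorn, Ashgrove, Briarlake, Cedarfen, Juniper
Last habitat: Ironridge with 72 animals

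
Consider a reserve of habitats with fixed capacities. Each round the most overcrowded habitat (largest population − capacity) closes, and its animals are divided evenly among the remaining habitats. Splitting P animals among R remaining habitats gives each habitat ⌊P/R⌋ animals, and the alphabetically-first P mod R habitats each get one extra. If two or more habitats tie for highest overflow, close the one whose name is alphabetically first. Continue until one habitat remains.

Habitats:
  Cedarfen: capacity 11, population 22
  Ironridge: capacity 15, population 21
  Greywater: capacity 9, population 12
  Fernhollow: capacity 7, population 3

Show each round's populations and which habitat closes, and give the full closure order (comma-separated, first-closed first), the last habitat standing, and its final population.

Closure order: Cedarfen, Ironridge, Greywater
Last habitat: Fernhollow with 58 animals

Round 1: Cedarfen=22 Fernhollow=3 Greywater=12 Ironridge=21 → close Cedarfen (overflow 11)
  22÷3 = 7 each, +1 to first 1
Round 2: Fernhollow=11 Greywater=19 Ironridge=28 → close Ironridge (overflow 13)
  28÷2 = 14 each, +1 to first 0
Round 3: Fernhollow=25 Greywater=33 → close Greywater (overflow 24)
  33÷1 = 33 each, +1 to first 0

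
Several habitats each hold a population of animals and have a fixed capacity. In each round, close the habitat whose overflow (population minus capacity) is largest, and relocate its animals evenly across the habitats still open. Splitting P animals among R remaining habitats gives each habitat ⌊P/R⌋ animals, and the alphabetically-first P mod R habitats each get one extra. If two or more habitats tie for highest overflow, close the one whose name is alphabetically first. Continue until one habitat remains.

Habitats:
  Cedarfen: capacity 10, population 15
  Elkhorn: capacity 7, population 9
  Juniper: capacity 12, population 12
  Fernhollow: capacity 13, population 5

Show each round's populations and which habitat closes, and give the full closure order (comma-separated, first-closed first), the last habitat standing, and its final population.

Round 1: Cedarfen=15 Elkhorn=9 Fernhollow=5 Juniper=12 → close Cedarfen (overflow 5)
  15÷3 = 5 each, +1 to first 0
Round 2: Elkhorn=14 Fernhollow=10 Juniper=17 → close Elkhorn (overflow 7)
  14÷2 = 7 each, +1 to first 0
Round 3: Fernhollow=17 Juniper=24 → close Juniper (overflow 12)
  24÷1 = 24 each, +1 to first 0

Closure order: Cedarfen, Elkhorn, Juniper
Last habitat: Fernhollow with 41 animals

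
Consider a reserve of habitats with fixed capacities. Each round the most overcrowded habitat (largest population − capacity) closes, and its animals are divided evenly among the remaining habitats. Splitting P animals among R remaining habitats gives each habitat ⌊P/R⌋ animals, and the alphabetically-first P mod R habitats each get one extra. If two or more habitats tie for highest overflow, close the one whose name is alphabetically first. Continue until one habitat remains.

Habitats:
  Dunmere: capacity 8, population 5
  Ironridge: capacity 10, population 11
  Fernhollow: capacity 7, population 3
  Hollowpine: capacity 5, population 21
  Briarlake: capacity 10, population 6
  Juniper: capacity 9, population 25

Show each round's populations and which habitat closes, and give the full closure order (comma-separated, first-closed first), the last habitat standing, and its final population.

Round 1: Briarlake=6 Dunmere=5 Fernhollow=3 Hollowpine=21 Ironridge=11 Juniper=25 → close Hollowpine (overflow 16)
  21÷5 = 4 each, +1 to first 1
Round 2: Briarlake=11 Dunmere=9 Fernhollow=7 Ironridge=15 Juniper=29 → close Juniper (overflow 20)
  29÷4 = 7 each, +1 to first 1
Round 3: Briarlake=19 Dunmere=16 Fernhollow=14 Ironridge=22 → close Ironridge (overflow 12)
  22÷3 = 7 each, +1 to first 1
Round 4: Briarlake=27 Dunmere=23 Fernhollow=21 → close Briarlake (overflow 17)
  27÷2 = 13 each, +1 to first 1
Round 5: Dunmere=37 Fernhollow=34 → close Dunmere (overflow 29)
  37÷1 = 37 each, +1 to first 0

Closure order: Hollowpine, Juniper, Ironridge, Briarlake, Dunmere
Last habitat: Fernhollow with 71 animals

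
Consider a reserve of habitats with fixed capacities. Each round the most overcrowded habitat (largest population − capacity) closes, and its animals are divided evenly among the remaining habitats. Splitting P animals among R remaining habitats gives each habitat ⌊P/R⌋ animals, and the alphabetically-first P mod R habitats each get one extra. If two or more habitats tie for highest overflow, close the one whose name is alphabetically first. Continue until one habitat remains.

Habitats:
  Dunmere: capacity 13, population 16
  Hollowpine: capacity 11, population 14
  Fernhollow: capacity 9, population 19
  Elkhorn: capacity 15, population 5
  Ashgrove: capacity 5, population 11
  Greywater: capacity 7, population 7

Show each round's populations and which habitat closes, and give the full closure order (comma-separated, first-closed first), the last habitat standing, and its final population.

Round 1: Ashgrove=11 Dunmere=16 Elkhorn=5 Fernhollow=19 Greywater=7 Hollowpine=14 → close Fernhollow (overflow 10)
  19÷5 = 3 each, +1 to first 4
Round 2: Ashgrove=15 Dunmere=20 Elkhorn=9 Greywater=11 Hollowpine=17 → close Ashgrove (overflow 10)
  15÷4 = 3 each, +1 to first 3
Round 3: Dunmere=24 Elkhorn=13 Greywater=15 Hollowpine=20 → close Dunmere (overflow 11)
  24÷3 = 8 each, +1 to first 0
Round 4: Elkhorn=21 Greywater=23 Hollowpine=28 → close Hollowpine (overflow 17)
  28÷2 = 14 each, +1 to first 0
Round 5: Elkhorn=35 Greywater=37 → close Greywater (overflow 30)
  37÷1 = 37 each, +1 to first 0

Closure order: Fernhollow, Ashgrove, Dunmere, Hollowpine, Greywater
Last habitat: Elkhorn with 72 animals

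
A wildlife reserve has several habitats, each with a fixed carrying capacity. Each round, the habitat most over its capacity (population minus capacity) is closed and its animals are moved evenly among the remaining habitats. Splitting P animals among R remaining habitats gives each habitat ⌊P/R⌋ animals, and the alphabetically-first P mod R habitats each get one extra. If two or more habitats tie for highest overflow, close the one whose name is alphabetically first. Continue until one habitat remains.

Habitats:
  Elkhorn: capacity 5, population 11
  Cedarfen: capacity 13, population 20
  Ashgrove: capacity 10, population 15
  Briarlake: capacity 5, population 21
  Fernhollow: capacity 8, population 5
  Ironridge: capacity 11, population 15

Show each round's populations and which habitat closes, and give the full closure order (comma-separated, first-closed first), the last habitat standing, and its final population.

Round 1: Ashgrove=15 Briarlake=21 Cedarfen=20 Elkhorn=11 Fernhollow=5 Ironridge=15 → close Briarlake (overflow 16)
  21÷5 = 4 each, +1 to first 1
Round 2: Ashgrove=20 Cedarfen=24 Elkhorn=15 Fernhollow=9 Ironridge=19 → close Cedarfen (overflow 11)
  24÷4 = 6 each, +1 to first 0
Round 3: Ashgrove=26 Elkhorn=21 Fernhollow=15 Ironridge=25 → close Ashgrove (overflow 16)
  26÷3 = 8 each, +1 to first 2
Round 4: Elkhorn=30 Fernhollow=24 Ironridge=33 → close Elkhorn (overflow 25)
  30÷2 = 15 each, +1 to first 0
Round 5: Fernhollow=39 Ironridge=48 → close Ironridge (overflow 37)
  48÷1 = 48 each, +1 to first 0

Closure order: Briarlake, Cedarfen, Ashgrove, Elkhorn, Ironridge
Last habitat: Fernhollow with 87 animals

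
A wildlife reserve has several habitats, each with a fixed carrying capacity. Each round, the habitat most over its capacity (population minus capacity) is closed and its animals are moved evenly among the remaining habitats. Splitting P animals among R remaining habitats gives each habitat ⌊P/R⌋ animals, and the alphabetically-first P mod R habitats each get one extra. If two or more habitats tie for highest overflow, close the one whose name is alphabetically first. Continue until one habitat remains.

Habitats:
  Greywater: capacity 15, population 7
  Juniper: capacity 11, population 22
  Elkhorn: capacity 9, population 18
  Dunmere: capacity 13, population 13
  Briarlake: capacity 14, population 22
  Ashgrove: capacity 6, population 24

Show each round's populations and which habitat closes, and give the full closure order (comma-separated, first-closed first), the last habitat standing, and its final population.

Round 1: Ashgrove=24 Briarlake=22 Dunmere=13 Elkhorn=18 Greywater=7 Juniper=22 → close Ashgrove (overflow 18)
  24÷5 = 4 each, +1 to first 4
Round 2: Briarlake=27 Dunmere=18 Elkhorn=23 Greywater=12 Juniper=26 → close Juniper (overflow 15)
  26÷4 = 6 each, +1 to first 2
Round 3: Briarlake=34 Dunmere=25 Elkhorn=29 Greywater=18 → close Briarlake (overflow 20)
  34÷3 = 11 each, +1 to first 1
Round 4: Dunmere=37 Elkhorn=40 Greywater=29 → close Elkhorn (overflow 31)
  40÷2 = 20 each, +1 to first 0
Round 5: Dunmere=57 Greywater=49 → close Dunmere (overflow 44)
  57÷1 = 57 each, +1 to first 0

Closure order: Ashgrove, Juniper, Briarlake, Elkhorn, Dunmere
Last habitat: Greywater with 106 animals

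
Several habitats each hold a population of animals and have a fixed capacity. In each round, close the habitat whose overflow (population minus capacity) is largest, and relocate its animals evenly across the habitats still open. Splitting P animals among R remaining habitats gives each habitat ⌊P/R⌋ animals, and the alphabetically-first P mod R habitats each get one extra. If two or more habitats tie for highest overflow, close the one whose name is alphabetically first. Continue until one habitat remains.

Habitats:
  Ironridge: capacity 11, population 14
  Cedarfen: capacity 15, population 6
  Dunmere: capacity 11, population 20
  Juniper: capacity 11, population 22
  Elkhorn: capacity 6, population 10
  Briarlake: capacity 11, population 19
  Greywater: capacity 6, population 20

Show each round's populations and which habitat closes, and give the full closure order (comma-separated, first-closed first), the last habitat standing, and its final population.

Closure order: Greywater, Juniper, Briarlake, Dunmere, Elkhorn, Ironridge
Last habitat: Cedarfen with 111 animals

Round 1: Briarlake=19 Cedarfen=6 Dunmere=20 Elkhorn=10 Greywater=20 Ironridge=14 Juniper=22 → close Greywater (overflow 14)
  20÷6 = 3 each, +1 to first 2
Round 2: Briarlake=23 Cedarfen=10 Dunmere=23 Elkhorn=13 Ironridge=17 Juniper=25 → close Juniper (overflow 14)
  25÷5 = 5 each, +1 to first 0
Round 3: Briarlake=28 Cedarfen=15 Dunmere=28 Elkhorn=18 Ironridge=22 → close Briarlake (overflow 17)
  28÷4 = 7 each, +1 to first 0
Round 4: Cedarfen=22 Dunmere=35 Elkhorn=25 Ironridge=29 → close Dunmere (overflow 24)
  35÷3 = 11 each, +1 to first 2
Round 5: Cedarfen=34 Elkhorn=37 Ironridge=40 → close Elkhorn (overflow 31)
  37÷2 = 18 each, +1 to first 1
Round 6: Cedarfen=53 Ironridge=58 → close Ironridge (overflow 47)
  58÷1 = 58 each, +1 to first 0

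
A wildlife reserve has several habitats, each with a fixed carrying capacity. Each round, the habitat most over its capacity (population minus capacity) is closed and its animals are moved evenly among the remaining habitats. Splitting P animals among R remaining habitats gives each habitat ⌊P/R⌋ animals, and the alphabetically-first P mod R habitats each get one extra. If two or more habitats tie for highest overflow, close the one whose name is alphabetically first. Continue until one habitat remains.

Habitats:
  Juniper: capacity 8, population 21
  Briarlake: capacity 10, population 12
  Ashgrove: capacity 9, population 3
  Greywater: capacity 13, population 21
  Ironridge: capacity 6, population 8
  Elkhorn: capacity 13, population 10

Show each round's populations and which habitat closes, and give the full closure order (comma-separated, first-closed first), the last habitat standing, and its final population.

Closure order: Juniper, Greywater, Briarlake, Ironridge, Ashgrove
Last habitat: Elkhorn with 75 animals

Round 1: Ashgrove=3 Briarlake=12 Elkhorn=10 Greywater=21 Ironridge=8 Juniper=21 → close Juniper (overflow 13)
  21÷5 = 4 each, +1 to first 1
Round 2: Ashgrove=8 Briarlake=16 Elkhorn=14 Greywater=25 Ironridge=12 → close Greywater (overflow 12)
  25÷4 = 6 each, +1 to first 1
Round 3: Ashgrove=15 Briarlake=22 Elkhorn=20 Ironridge=18 → close Briarlake (overflow 12)
  22÷3 = 7 each, +1 to first 1
Round 4: Ashgrove=23 Elkhorn=27 Ironridge=25 → close Ironridge (overflow 19)
  25÷2 = 12 each, +1 to first 1
Round 5: Ashgrove=36 Elkhorn=39 → close Ashgrove (overflow 27)
  36÷1 = 36 each, +1 to first 0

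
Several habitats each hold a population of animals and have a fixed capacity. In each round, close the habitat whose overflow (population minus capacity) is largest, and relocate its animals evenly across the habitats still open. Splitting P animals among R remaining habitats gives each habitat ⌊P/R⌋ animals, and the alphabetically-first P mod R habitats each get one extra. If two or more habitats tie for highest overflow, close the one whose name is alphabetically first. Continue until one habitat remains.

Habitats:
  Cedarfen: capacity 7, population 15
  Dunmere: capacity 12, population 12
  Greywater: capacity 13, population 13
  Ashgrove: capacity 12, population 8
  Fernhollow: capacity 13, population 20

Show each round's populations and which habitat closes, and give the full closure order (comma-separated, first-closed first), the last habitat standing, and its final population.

Closure order: Cedarfen, Fernhollow, Dunmere, Greywater
Last habitat: Ashgrove with 68 animals

Round 1: Ashgrove=8 Cedarfen=15 Dunmere=12 Fernhollow=20 Greywater=13 → close Cedarfen (overflow 8)
  15÷4 = 3 each, +1 to first 3
Round 2: Ashgrove=12 Dunmere=16 Fernhollow=24 Greywater=16 → close Fernhollow (overflow 11)
  24÷3 = 8 each, +1 to first 0
Round 3: Ashgrove=20 Dunmere=24 Greywater=24 → close Dunmere (overflow 12)
  24÷2 = 12 each, +1 to first 0
Round 4: Ashgrove=32 Greywater=36 → close Greywater (overflow 23)
  36÷1 = 36 each, +1 to first 0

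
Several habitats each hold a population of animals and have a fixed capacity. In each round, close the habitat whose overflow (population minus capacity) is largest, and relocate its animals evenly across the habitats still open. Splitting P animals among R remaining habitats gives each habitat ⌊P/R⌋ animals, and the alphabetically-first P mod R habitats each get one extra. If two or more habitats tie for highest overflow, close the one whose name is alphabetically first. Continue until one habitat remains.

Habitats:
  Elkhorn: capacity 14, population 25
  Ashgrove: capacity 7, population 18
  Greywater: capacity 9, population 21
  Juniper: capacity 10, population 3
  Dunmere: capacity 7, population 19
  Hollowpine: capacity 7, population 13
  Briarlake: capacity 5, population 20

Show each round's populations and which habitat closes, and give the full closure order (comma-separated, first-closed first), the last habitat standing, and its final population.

Closure order: Briarlake, Dunmere, Ashgrove, Greywater, Elkhorn, Hollowpine
Last habitat: Juniper with 119 animals

Round 1: Ashgrove=18 Briarlake=20 Dunmere=19 Elkhorn=25 Greywater=21 Hollowpine=13 Juniper=3 → close Briarlake (overflow 15)
  20÷6 = 3 each, +1 to first 2
Round 2: Ashgrove=22 Dunmere=23 Elkhorn=28 Greywater=24 Hollowpine=16 Juniper=6 → close Dunmere (overflow 16)
  23÷5 = 4 each, +1 to first 3
Round 3: Ashgrove=27 Elkhorn=33 Greywater=29 Hollowpine=20 Juniper=10 → close Ashgrove (overflow 20)
  27÷4 = 6 each, +1 to first 3
Round 4: Elkhorn=40 Greywater=36 Hollowpine=27 Juniper=16 → close Greywater (overflow 27)
  36÷3 = 12 each, +1 to first 0
Round 5: Elkhorn=52 Hollowpine=39 Juniper=28 → close Elkhorn (overflow 38)
  52÷2 = 26 each, +1 to first 0
Round 6: Hollowpine=65 Juniper=54 → close Hollowpine (overflow 58)
  65÷1 = 65 each, +1 to first 0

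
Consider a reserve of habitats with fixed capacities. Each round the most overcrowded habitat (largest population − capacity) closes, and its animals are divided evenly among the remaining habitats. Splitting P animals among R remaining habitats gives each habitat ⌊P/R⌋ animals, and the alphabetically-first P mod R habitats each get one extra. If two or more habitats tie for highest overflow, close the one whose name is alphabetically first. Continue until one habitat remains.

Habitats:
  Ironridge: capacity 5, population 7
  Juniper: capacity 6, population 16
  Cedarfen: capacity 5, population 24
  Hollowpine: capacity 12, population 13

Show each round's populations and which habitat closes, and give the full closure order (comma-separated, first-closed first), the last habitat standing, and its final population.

Closure order: Cedarfen, Juniper, Ironridge
Last habitat: Hollowpine with 60 animals

Round 1: Cedarfen=24 Hollowpine=13 Ironridge=7 Juniper=16 → close Cedarfen (overflow 19)
  24÷3 = 8 each, +1 to first 0
Round 2: Hollowpine=21 Ironridge=15 Juniper=24 → close Juniper (overflow 18)
  24÷2 = 12 each, +1 to first 0
Round 3: Hollowpine=33 Ironridge=27 → close Ironridge (overflow 22)
  27÷1 = 27 each, +1 to first 0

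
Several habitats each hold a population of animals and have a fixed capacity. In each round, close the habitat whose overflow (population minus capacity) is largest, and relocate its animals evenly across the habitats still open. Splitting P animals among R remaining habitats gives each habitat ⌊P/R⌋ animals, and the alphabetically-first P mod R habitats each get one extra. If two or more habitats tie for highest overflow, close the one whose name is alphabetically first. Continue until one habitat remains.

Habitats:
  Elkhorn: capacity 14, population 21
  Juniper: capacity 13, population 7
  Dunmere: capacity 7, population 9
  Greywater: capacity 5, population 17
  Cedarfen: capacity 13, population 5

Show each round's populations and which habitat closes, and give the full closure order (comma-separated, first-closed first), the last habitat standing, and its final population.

Closure order: Greywater, Elkhorn, Dunmere, Cedarfen
Last habitat: Juniper with 59 animals

Round 1: Cedarfen=5 Dunmere=9 Elkhorn=21 Greywater=17 Juniper=7 → close Greywater (overflow 12)
  17÷4 = 4 each, +1 to first 1
Round 2: Cedarfen=10 Dunmere=13 Elkhorn=25 Juniper=11 → close Elkhorn (overflow 11)
  25÷3 = 8 each, +1 to first 1
Round 3: Cedarfen=19 Dunmere=21 Juniper=19 → close Dunmere (overflow 14)
  21÷2 = 10 each, +1 to first 1
Round 4: Cedarfen=30 Juniper=29 → close Cedarfen (overflow 17)
  30÷1 = 30 each, +1 to first 0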